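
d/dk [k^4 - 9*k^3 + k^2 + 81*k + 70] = 4*k^3 - 27*k^2 + 2*k + 81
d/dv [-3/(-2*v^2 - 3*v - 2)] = 3*(-4*v - 3)/(2*v^2 + 3*v + 2)^2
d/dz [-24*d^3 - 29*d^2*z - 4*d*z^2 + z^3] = -29*d^2 - 8*d*z + 3*z^2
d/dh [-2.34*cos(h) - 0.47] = 2.34*sin(h)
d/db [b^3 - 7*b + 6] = 3*b^2 - 7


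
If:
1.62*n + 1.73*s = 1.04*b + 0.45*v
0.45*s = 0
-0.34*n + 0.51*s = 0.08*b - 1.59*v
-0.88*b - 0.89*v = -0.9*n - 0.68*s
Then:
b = 0.00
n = 0.00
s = 0.00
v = 0.00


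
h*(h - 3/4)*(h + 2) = h^3 + 5*h^2/4 - 3*h/2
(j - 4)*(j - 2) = j^2 - 6*j + 8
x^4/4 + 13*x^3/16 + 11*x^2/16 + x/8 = x*(x/4 + 1/4)*(x + 1/4)*(x + 2)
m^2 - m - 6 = (m - 3)*(m + 2)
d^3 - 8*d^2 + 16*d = d*(d - 4)^2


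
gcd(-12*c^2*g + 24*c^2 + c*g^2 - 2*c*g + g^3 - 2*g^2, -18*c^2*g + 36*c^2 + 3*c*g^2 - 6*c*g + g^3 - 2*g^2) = 3*c*g - 6*c - g^2 + 2*g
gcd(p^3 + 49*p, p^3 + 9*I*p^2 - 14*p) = p^2 + 7*I*p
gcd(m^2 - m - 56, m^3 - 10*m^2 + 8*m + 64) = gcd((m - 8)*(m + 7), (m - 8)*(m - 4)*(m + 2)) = m - 8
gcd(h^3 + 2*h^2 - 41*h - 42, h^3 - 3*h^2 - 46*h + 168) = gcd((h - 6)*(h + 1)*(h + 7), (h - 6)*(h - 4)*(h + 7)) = h^2 + h - 42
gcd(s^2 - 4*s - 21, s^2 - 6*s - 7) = s - 7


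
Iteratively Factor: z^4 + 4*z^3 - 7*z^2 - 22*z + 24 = (z - 2)*(z^3 + 6*z^2 + 5*z - 12) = (z - 2)*(z + 3)*(z^2 + 3*z - 4) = (z - 2)*(z + 3)*(z + 4)*(z - 1)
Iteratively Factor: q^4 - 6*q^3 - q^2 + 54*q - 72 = (q - 4)*(q^3 - 2*q^2 - 9*q + 18) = (q - 4)*(q - 2)*(q^2 - 9) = (q - 4)*(q - 3)*(q - 2)*(q + 3)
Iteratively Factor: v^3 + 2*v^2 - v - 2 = (v + 1)*(v^2 + v - 2) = (v + 1)*(v + 2)*(v - 1)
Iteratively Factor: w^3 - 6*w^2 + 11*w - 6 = (w - 3)*(w^2 - 3*w + 2) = (w - 3)*(w - 1)*(w - 2)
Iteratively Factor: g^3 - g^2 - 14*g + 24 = (g - 2)*(g^2 + g - 12) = (g - 3)*(g - 2)*(g + 4)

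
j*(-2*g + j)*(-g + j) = 2*g^2*j - 3*g*j^2 + j^3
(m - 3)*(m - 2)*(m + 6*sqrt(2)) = m^3 - 5*m^2 + 6*sqrt(2)*m^2 - 30*sqrt(2)*m + 6*m + 36*sqrt(2)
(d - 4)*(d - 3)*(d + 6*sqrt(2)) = d^3 - 7*d^2 + 6*sqrt(2)*d^2 - 42*sqrt(2)*d + 12*d + 72*sqrt(2)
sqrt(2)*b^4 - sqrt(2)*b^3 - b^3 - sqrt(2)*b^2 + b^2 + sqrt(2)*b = b*(b - 1)*(b - sqrt(2))*(sqrt(2)*b + 1)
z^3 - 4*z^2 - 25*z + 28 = (z - 7)*(z - 1)*(z + 4)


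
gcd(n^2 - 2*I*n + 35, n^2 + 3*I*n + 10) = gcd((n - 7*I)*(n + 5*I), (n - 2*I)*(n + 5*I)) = n + 5*I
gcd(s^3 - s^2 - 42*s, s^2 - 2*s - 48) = s + 6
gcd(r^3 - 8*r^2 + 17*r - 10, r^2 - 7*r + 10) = r^2 - 7*r + 10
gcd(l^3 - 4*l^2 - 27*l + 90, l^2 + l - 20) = l + 5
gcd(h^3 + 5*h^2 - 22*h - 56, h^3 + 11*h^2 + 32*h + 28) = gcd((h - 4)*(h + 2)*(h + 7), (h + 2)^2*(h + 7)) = h^2 + 9*h + 14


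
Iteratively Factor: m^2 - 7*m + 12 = (m - 3)*(m - 4)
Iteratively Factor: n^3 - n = (n + 1)*(n^2 - n) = n*(n + 1)*(n - 1)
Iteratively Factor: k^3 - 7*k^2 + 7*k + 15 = (k - 5)*(k^2 - 2*k - 3) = (k - 5)*(k + 1)*(k - 3)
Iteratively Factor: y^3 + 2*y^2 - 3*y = (y + 3)*(y^2 - y) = y*(y + 3)*(y - 1)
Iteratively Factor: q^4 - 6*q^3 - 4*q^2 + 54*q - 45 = (q - 1)*(q^3 - 5*q^2 - 9*q + 45) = (q - 5)*(q - 1)*(q^2 - 9) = (q - 5)*(q - 1)*(q + 3)*(q - 3)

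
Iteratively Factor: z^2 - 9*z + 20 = (z - 5)*(z - 4)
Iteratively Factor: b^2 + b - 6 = (b + 3)*(b - 2)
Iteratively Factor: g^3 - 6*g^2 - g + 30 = (g - 5)*(g^2 - g - 6) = (g - 5)*(g - 3)*(g + 2)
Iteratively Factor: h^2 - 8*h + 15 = (h - 5)*(h - 3)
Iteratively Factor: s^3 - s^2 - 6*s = (s + 2)*(s^2 - 3*s) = s*(s + 2)*(s - 3)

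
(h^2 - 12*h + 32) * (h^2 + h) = h^4 - 11*h^3 + 20*h^2 + 32*h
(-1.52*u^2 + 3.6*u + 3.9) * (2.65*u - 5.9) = -4.028*u^3 + 18.508*u^2 - 10.905*u - 23.01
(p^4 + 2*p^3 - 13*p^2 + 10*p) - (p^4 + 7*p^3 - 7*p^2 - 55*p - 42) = -5*p^3 - 6*p^2 + 65*p + 42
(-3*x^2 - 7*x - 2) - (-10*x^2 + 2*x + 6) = 7*x^2 - 9*x - 8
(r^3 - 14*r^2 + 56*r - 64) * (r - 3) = r^4 - 17*r^3 + 98*r^2 - 232*r + 192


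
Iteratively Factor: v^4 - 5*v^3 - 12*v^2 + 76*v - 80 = (v + 4)*(v^3 - 9*v^2 + 24*v - 20) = (v - 5)*(v + 4)*(v^2 - 4*v + 4) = (v - 5)*(v - 2)*(v + 4)*(v - 2)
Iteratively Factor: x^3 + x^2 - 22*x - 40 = (x + 4)*(x^2 - 3*x - 10) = (x - 5)*(x + 4)*(x + 2)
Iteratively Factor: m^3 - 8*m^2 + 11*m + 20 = (m + 1)*(m^2 - 9*m + 20) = (m - 5)*(m + 1)*(m - 4)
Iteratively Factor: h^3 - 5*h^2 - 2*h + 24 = (h - 4)*(h^2 - h - 6) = (h - 4)*(h + 2)*(h - 3)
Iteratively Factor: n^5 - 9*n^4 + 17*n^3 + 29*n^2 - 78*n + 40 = (n - 4)*(n^4 - 5*n^3 - 3*n^2 + 17*n - 10) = (n - 5)*(n - 4)*(n^3 - 3*n + 2) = (n - 5)*(n - 4)*(n - 1)*(n^2 + n - 2) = (n - 5)*(n - 4)*(n - 1)*(n + 2)*(n - 1)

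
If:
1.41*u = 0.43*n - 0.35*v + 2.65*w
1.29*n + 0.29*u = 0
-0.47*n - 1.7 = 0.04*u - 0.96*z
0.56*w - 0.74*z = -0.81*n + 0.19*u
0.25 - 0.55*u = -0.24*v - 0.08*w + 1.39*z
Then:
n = -1.26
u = 5.58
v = 17.95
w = 5.55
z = 1.39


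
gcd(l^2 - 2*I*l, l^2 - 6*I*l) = l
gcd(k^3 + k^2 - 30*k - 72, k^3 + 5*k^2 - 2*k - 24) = k^2 + 7*k + 12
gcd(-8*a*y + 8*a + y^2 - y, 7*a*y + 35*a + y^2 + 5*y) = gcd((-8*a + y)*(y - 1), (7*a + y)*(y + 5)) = 1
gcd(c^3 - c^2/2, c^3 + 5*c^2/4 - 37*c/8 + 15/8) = c - 1/2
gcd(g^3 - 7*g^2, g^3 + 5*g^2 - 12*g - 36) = 1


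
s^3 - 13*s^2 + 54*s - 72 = (s - 6)*(s - 4)*(s - 3)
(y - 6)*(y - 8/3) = y^2 - 26*y/3 + 16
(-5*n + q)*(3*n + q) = -15*n^2 - 2*n*q + q^2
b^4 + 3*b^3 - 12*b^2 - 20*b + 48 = (b - 2)^2*(b + 3)*(b + 4)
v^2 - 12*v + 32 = (v - 8)*(v - 4)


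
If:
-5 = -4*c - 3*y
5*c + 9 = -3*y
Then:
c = -14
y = 61/3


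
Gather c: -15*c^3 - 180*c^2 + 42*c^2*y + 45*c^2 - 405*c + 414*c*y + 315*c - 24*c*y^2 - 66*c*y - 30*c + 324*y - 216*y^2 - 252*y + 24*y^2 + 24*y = -15*c^3 + c^2*(42*y - 135) + c*(-24*y^2 + 348*y - 120) - 192*y^2 + 96*y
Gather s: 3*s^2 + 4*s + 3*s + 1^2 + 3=3*s^2 + 7*s + 4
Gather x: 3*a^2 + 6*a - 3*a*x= 3*a^2 - 3*a*x + 6*a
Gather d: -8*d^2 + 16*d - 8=-8*d^2 + 16*d - 8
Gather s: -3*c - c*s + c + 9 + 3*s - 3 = -2*c + s*(3 - c) + 6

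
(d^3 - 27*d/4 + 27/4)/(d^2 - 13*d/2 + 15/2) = (2*d^2 + 3*d - 9)/(2*(d - 5))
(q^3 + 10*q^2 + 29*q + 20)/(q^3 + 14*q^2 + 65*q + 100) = (q + 1)/(q + 5)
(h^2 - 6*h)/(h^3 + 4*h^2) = (h - 6)/(h*(h + 4))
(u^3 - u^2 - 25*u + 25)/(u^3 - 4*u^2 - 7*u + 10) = (u + 5)/(u + 2)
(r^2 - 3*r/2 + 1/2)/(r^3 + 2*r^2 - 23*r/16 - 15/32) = 16*(2*r^2 - 3*r + 1)/(32*r^3 + 64*r^2 - 46*r - 15)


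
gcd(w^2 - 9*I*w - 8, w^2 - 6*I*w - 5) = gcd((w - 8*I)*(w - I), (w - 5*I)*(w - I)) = w - I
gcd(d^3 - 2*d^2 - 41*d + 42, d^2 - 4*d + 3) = d - 1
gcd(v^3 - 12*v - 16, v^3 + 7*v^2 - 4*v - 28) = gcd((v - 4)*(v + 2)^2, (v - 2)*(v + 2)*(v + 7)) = v + 2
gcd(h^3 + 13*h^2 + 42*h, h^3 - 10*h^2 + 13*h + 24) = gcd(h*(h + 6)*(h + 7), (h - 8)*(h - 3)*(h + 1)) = 1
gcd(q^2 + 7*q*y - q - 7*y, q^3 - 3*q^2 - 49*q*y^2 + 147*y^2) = q + 7*y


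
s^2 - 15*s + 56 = (s - 8)*(s - 7)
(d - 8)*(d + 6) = d^2 - 2*d - 48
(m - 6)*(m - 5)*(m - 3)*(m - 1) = m^4 - 15*m^3 + 77*m^2 - 153*m + 90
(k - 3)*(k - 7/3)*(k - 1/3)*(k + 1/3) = k^4 - 16*k^3/3 + 62*k^2/9 + 16*k/27 - 7/9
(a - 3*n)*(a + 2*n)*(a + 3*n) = a^3 + 2*a^2*n - 9*a*n^2 - 18*n^3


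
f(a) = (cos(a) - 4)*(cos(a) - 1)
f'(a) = -(cos(a) - 4)*sin(a) - (cos(a) - 1)*sin(a) = (5 - 2*cos(a))*sin(a)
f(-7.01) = 0.82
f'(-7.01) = -2.33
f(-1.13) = 2.05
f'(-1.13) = -3.75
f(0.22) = 0.07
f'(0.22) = 0.67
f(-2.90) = 9.80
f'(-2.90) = -1.66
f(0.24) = 0.09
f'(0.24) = 0.73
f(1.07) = 1.83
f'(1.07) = 3.54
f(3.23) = 9.97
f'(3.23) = -0.62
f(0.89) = 1.25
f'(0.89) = 2.91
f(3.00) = 9.93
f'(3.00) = 0.99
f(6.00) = 0.12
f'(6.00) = -0.86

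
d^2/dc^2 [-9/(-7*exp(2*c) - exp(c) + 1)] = 9*(2*(14*exp(c) + 1)^2*exp(c) - (28*exp(c) + 1)*(7*exp(2*c) + exp(c) - 1))*exp(c)/(7*exp(2*c) + exp(c) - 1)^3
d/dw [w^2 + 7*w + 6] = 2*w + 7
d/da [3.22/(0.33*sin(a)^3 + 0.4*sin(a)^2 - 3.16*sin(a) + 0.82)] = (-3.1878*sin(a)^2 - 2.576*sin(a) + 10.1752)*cos(a)/(0.33*sin(a)^3 + 0.4*sin(a)^2 - 3.16*sin(a) + 0.82)^2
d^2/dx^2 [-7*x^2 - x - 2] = -14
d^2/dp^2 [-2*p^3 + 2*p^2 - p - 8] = 4 - 12*p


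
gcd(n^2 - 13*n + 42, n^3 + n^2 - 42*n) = n - 6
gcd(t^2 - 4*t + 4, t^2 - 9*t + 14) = t - 2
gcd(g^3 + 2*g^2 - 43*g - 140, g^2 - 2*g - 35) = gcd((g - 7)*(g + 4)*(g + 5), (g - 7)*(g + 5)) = g^2 - 2*g - 35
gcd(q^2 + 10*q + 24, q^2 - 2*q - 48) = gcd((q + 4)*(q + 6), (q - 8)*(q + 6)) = q + 6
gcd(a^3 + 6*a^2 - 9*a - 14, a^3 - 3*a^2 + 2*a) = a - 2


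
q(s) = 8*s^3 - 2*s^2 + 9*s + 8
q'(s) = 24*s^2 - 4*s + 9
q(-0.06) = 7.45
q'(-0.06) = 9.33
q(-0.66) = -1.11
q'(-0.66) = 22.09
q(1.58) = 48.78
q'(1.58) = 62.59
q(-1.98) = -79.76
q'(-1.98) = 111.01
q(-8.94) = -5948.44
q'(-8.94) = 1962.93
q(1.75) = 60.50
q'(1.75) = 75.50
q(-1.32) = -25.76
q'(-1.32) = 56.10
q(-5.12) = -1164.25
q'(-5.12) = 658.63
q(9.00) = 5759.00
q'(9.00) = 1917.00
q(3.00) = 233.00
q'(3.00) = 213.00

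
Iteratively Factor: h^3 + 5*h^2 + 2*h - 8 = (h + 2)*(h^2 + 3*h - 4) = (h - 1)*(h + 2)*(h + 4)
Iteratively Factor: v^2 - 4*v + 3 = (v - 3)*(v - 1)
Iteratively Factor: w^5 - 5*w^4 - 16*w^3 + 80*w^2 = (w)*(w^4 - 5*w^3 - 16*w^2 + 80*w) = w^2*(w^3 - 5*w^2 - 16*w + 80) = w^2*(w + 4)*(w^2 - 9*w + 20) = w^2*(w - 4)*(w + 4)*(w - 5)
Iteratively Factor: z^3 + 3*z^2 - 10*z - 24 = (z + 4)*(z^2 - z - 6) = (z - 3)*(z + 4)*(z + 2)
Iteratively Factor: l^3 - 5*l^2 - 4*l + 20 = (l - 5)*(l^2 - 4) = (l - 5)*(l + 2)*(l - 2)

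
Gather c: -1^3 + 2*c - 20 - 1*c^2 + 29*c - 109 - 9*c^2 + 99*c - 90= -10*c^2 + 130*c - 220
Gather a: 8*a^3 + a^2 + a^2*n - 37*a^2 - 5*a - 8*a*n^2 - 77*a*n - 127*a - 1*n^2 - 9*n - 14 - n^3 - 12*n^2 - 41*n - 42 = 8*a^3 + a^2*(n - 36) + a*(-8*n^2 - 77*n - 132) - n^3 - 13*n^2 - 50*n - 56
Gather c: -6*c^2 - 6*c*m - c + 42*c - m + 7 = -6*c^2 + c*(41 - 6*m) - m + 7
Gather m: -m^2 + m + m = -m^2 + 2*m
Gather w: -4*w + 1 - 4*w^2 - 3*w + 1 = -4*w^2 - 7*w + 2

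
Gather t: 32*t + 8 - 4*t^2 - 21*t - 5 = -4*t^2 + 11*t + 3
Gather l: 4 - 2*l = 4 - 2*l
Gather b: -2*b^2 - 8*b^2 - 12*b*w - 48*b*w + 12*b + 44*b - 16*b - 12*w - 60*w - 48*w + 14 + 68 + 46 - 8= -10*b^2 + b*(40 - 60*w) - 120*w + 120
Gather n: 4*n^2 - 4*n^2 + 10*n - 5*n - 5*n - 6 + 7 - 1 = 0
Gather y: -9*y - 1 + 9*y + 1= 0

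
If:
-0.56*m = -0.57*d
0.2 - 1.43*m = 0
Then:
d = 0.14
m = 0.14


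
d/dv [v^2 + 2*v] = 2*v + 2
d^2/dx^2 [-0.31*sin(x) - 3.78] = 0.31*sin(x)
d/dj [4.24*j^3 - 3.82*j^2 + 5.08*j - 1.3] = 12.72*j^2 - 7.64*j + 5.08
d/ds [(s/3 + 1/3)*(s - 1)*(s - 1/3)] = s^2 - 2*s/9 - 1/3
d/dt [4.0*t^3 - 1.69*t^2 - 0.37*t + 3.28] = 12.0*t^2 - 3.38*t - 0.37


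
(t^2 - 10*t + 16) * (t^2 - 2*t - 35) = t^4 - 12*t^3 + t^2 + 318*t - 560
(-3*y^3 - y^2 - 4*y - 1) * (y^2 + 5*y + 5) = -3*y^5 - 16*y^4 - 24*y^3 - 26*y^2 - 25*y - 5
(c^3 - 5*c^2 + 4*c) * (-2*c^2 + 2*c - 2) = -2*c^5 + 12*c^4 - 20*c^3 + 18*c^2 - 8*c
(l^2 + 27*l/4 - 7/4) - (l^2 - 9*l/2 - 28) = 45*l/4 + 105/4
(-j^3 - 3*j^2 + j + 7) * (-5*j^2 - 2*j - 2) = 5*j^5 + 17*j^4 + 3*j^3 - 31*j^2 - 16*j - 14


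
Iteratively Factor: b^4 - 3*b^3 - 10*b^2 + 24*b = (b)*(b^3 - 3*b^2 - 10*b + 24) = b*(b - 4)*(b^2 + b - 6) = b*(b - 4)*(b + 3)*(b - 2)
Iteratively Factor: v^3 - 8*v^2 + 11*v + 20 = (v + 1)*(v^2 - 9*v + 20) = (v - 5)*(v + 1)*(v - 4)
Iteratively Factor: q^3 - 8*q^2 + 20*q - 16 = (q - 4)*(q^2 - 4*q + 4) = (q - 4)*(q - 2)*(q - 2)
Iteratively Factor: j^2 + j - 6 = (j - 2)*(j + 3)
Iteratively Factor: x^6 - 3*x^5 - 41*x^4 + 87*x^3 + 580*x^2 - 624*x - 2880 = (x + 4)*(x^5 - 7*x^4 - 13*x^3 + 139*x^2 + 24*x - 720) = (x - 4)*(x + 4)*(x^4 - 3*x^3 - 25*x^2 + 39*x + 180) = (x - 4)^2*(x + 4)*(x^3 + x^2 - 21*x - 45) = (x - 5)*(x - 4)^2*(x + 4)*(x^2 + 6*x + 9) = (x - 5)*(x - 4)^2*(x + 3)*(x + 4)*(x + 3)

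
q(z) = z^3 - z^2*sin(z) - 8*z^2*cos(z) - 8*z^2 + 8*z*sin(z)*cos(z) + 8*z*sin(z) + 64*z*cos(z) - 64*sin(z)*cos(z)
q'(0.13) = 0.51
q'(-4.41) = 618.54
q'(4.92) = 135.35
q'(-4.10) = 437.13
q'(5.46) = 76.67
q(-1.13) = -9.36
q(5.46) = -0.33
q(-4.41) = -134.99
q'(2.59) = -132.81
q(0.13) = 0.02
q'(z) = 8*z^2*sin(z) - z^2*cos(z) + 3*z^2 - 8*z*sin(z)^2 - 66*z*sin(z) + 8*z*cos(z)^2 - 8*z*cos(z) - 16*z + 64*sin(z)^2 + 8*sin(z)*cos(z) + 8*sin(z) - 64*cos(z)^2 + 64*cos(z)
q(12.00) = 263.23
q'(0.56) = 5.76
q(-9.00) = -249.79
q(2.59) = -105.10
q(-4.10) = 29.67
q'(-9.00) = -265.06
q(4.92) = -59.43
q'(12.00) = -96.03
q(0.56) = 1.33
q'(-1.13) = 11.96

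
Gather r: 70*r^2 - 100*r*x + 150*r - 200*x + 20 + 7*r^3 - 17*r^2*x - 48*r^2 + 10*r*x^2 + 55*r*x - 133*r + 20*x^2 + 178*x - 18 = 7*r^3 + r^2*(22 - 17*x) + r*(10*x^2 - 45*x + 17) + 20*x^2 - 22*x + 2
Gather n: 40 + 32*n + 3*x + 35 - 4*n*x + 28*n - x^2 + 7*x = n*(60 - 4*x) - x^2 + 10*x + 75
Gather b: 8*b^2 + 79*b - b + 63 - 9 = 8*b^2 + 78*b + 54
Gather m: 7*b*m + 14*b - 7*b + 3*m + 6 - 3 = 7*b + m*(7*b + 3) + 3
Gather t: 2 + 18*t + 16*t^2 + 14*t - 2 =16*t^2 + 32*t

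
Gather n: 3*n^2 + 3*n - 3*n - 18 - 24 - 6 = 3*n^2 - 48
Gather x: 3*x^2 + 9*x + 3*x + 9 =3*x^2 + 12*x + 9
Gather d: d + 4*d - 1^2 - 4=5*d - 5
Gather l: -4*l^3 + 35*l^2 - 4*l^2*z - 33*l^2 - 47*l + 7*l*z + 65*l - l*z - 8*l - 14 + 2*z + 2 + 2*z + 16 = -4*l^3 + l^2*(2 - 4*z) + l*(6*z + 10) + 4*z + 4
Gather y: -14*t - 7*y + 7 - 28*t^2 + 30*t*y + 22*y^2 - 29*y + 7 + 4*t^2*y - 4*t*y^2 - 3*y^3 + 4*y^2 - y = -28*t^2 - 14*t - 3*y^3 + y^2*(26 - 4*t) + y*(4*t^2 + 30*t - 37) + 14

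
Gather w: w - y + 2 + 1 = w - y + 3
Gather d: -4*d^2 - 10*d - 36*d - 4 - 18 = -4*d^2 - 46*d - 22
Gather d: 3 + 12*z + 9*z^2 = 9*z^2 + 12*z + 3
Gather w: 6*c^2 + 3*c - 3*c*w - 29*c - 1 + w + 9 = 6*c^2 - 26*c + w*(1 - 3*c) + 8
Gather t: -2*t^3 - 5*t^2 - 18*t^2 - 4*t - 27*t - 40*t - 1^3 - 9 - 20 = -2*t^3 - 23*t^2 - 71*t - 30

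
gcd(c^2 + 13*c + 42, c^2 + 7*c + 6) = c + 6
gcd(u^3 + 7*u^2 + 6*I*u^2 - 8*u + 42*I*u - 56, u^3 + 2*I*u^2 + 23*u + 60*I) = u + 4*I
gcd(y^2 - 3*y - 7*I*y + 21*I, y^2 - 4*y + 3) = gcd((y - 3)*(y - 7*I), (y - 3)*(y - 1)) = y - 3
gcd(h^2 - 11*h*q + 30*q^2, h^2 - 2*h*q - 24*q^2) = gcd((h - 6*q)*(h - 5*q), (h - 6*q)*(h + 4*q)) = -h + 6*q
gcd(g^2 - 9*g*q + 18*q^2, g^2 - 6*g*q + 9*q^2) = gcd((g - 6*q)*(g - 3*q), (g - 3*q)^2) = -g + 3*q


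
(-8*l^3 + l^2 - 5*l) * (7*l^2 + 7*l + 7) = -56*l^5 - 49*l^4 - 84*l^3 - 28*l^2 - 35*l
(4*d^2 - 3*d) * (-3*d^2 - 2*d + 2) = -12*d^4 + d^3 + 14*d^2 - 6*d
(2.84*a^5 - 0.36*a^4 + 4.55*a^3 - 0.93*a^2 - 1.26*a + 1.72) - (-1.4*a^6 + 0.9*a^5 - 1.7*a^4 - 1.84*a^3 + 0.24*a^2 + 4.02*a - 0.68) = 1.4*a^6 + 1.94*a^5 + 1.34*a^4 + 6.39*a^3 - 1.17*a^2 - 5.28*a + 2.4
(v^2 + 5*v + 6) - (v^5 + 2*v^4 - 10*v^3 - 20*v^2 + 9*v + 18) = -v^5 - 2*v^4 + 10*v^3 + 21*v^2 - 4*v - 12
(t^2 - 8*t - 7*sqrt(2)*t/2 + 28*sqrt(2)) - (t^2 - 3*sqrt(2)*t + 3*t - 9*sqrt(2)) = -11*t - sqrt(2)*t/2 + 37*sqrt(2)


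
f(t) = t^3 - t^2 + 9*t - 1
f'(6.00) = 105.00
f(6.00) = 233.00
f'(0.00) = 9.00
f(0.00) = -1.00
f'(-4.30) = 73.07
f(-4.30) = -137.70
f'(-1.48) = 18.53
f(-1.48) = -19.75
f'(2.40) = 21.48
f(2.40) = 28.66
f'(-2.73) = 36.82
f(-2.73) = -53.37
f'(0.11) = 8.82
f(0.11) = -0.02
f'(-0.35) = 10.07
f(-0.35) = -4.32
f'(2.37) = 21.11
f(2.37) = 28.03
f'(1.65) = 13.87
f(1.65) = 15.62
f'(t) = 3*t^2 - 2*t + 9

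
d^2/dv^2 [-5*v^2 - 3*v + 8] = -10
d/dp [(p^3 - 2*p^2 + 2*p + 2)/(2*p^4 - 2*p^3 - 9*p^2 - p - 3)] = (-2*p^6 + 8*p^5 - 25*p^4 - 10*p^3 + 23*p^2 + 48*p - 4)/(4*p^8 - 8*p^7 - 32*p^6 + 32*p^5 + 73*p^4 + 30*p^3 + 55*p^2 + 6*p + 9)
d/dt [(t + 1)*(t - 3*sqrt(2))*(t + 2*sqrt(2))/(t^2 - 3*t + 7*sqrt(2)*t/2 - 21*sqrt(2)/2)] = 2*(t^4 - 6*t^3 + 7*sqrt(2)*t^3 - 24*sqrt(2)*t^2 + 2*t^2 - 21*sqrt(2)*t + 66*t - 15 + 168*sqrt(2))/(2*t^4 - 12*t^3 + 14*sqrt(2)*t^3 - 84*sqrt(2)*t^2 + 67*t^2 - 294*t + 126*sqrt(2)*t + 441)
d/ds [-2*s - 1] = -2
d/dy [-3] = 0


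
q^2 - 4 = (q - 2)*(q + 2)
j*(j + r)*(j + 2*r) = j^3 + 3*j^2*r + 2*j*r^2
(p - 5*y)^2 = p^2 - 10*p*y + 25*y^2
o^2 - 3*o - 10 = (o - 5)*(o + 2)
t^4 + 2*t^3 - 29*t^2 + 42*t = t*(t - 3)*(t - 2)*(t + 7)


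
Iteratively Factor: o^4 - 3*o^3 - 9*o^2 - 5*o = (o + 1)*(o^3 - 4*o^2 - 5*o) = (o + 1)^2*(o^2 - 5*o) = o*(o + 1)^2*(o - 5)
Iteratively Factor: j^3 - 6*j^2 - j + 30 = (j + 2)*(j^2 - 8*j + 15) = (j - 5)*(j + 2)*(j - 3)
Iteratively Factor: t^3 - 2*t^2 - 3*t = (t - 3)*(t^2 + t) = t*(t - 3)*(t + 1)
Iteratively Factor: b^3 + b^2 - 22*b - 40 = (b + 4)*(b^2 - 3*b - 10) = (b + 2)*(b + 4)*(b - 5)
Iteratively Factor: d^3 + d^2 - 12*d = (d - 3)*(d^2 + 4*d) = d*(d - 3)*(d + 4)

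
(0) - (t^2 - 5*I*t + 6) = -t^2 + 5*I*t - 6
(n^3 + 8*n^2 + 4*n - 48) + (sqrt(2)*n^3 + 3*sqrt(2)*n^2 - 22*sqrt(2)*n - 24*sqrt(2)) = n^3 + sqrt(2)*n^3 + 3*sqrt(2)*n^2 + 8*n^2 - 22*sqrt(2)*n + 4*n - 48 - 24*sqrt(2)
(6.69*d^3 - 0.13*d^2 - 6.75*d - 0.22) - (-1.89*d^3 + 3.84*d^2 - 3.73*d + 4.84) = 8.58*d^3 - 3.97*d^2 - 3.02*d - 5.06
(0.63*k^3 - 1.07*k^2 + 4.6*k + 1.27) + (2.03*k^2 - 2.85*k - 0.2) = 0.63*k^3 + 0.96*k^2 + 1.75*k + 1.07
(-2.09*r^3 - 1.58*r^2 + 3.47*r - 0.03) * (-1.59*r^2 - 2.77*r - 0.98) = 3.3231*r^5 + 8.3015*r^4 + 0.907499999999999*r^3 - 8.0158*r^2 - 3.3175*r + 0.0294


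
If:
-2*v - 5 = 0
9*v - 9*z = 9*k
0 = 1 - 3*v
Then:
No Solution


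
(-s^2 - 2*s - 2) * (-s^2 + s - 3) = s^4 + s^3 + 3*s^2 + 4*s + 6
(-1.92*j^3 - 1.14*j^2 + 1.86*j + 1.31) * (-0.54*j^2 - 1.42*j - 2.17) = 1.0368*j^5 + 3.342*j^4 + 4.7808*j^3 - 0.8748*j^2 - 5.8964*j - 2.8427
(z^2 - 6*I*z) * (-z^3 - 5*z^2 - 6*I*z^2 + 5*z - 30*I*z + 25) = -z^5 - 5*z^4 - 31*z^3 - 155*z^2 - 30*I*z^2 - 150*I*z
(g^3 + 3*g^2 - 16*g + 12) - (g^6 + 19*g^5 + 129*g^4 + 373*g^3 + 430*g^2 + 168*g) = -g^6 - 19*g^5 - 129*g^4 - 372*g^3 - 427*g^2 - 184*g + 12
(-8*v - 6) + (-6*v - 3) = -14*v - 9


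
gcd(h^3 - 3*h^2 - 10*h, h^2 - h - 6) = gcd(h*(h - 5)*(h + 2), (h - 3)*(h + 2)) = h + 2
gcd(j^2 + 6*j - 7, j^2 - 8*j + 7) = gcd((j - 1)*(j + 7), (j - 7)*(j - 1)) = j - 1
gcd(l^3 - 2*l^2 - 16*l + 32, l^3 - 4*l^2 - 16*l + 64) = l^2 - 16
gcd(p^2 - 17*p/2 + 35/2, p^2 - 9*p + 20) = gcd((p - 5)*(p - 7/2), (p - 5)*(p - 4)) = p - 5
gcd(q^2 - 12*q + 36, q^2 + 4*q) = 1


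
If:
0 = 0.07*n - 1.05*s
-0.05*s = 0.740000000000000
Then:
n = -222.00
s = -14.80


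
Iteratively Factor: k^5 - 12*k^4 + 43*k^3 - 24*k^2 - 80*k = (k - 4)*(k^4 - 8*k^3 + 11*k^2 + 20*k) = (k - 4)^2*(k^3 - 4*k^2 - 5*k) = (k - 5)*(k - 4)^2*(k^2 + k) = k*(k - 5)*(k - 4)^2*(k + 1)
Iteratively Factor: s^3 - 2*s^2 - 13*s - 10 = (s - 5)*(s^2 + 3*s + 2) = (s - 5)*(s + 1)*(s + 2)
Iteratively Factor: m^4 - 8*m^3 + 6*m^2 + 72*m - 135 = (m - 3)*(m^3 - 5*m^2 - 9*m + 45) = (m - 3)*(m + 3)*(m^2 - 8*m + 15) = (m - 5)*(m - 3)*(m + 3)*(m - 3)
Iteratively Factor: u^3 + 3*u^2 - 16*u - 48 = (u - 4)*(u^2 + 7*u + 12) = (u - 4)*(u + 3)*(u + 4)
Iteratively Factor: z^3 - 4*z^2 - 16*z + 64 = (z - 4)*(z^2 - 16) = (z - 4)^2*(z + 4)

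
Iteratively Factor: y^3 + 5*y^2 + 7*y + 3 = (y + 1)*(y^2 + 4*y + 3) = (y + 1)^2*(y + 3)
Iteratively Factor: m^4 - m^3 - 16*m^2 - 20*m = (m)*(m^3 - m^2 - 16*m - 20) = m*(m + 2)*(m^2 - 3*m - 10) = m*(m + 2)^2*(m - 5)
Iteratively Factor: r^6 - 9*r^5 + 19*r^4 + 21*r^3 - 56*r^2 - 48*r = (r + 1)*(r^5 - 10*r^4 + 29*r^3 - 8*r^2 - 48*r) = (r - 4)*(r + 1)*(r^4 - 6*r^3 + 5*r^2 + 12*r) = (r - 4)*(r + 1)^2*(r^3 - 7*r^2 + 12*r) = (r - 4)*(r - 3)*(r + 1)^2*(r^2 - 4*r) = r*(r - 4)*(r - 3)*(r + 1)^2*(r - 4)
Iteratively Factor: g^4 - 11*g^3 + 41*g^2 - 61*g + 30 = (g - 2)*(g^3 - 9*g^2 + 23*g - 15) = (g - 3)*(g - 2)*(g^2 - 6*g + 5) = (g - 3)*(g - 2)*(g - 1)*(g - 5)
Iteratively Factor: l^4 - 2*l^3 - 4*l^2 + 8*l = (l)*(l^3 - 2*l^2 - 4*l + 8) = l*(l - 2)*(l^2 - 4) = l*(l - 2)^2*(l + 2)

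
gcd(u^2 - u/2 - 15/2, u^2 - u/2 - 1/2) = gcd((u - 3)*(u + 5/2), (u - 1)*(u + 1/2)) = 1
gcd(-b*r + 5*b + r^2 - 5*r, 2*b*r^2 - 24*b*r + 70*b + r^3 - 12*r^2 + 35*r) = r - 5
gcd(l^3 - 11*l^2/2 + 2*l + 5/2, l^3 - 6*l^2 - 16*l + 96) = 1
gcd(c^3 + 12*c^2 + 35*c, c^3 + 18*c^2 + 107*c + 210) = c^2 + 12*c + 35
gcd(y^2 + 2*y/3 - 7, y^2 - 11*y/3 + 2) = 1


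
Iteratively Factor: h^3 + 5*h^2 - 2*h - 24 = (h + 4)*(h^2 + h - 6) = (h + 3)*(h + 4)*(h - 2)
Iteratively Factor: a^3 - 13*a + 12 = (a - 3)*(a^2 + 3*a - 4) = (a - 3)*(a - 1)*(a + 4)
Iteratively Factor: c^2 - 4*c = (c - 4)*(c)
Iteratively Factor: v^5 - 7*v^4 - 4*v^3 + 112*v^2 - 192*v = (v - 4)*(v^4 - 3*v^3 - 16*v^2 + 48*v) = (v - 4)*(v - 3)*(v^3 - 16*v) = (v - 4)^2*(v - 3)*(v^2 + 4*v) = (v - 4)^2*(v - 3)*(v + 4)*(v)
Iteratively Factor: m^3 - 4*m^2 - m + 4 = (m - 1)*(m^2 - 3*m - 4) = (m - 1)*(m + 1)*(m - 4)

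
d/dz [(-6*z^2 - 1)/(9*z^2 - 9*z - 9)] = (6*z^2 + 14*z - 1)/(9*(z^4 - 2*z^3 - z^2 + 2*z + 1))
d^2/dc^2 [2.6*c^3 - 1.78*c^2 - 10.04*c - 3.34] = 15.6*c - 3.56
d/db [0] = 0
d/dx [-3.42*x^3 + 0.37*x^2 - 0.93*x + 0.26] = -10.26*x^2 + 0.74*x - 0.93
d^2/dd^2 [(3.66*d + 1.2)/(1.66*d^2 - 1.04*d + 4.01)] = ((3.6288 - 36.4536*d)*(1.66*d^2 - 1.04*d + 4.01) + (3.32*d - 1.04)*(3.66*d + 1.2)*(6.64*d - 2.08))/(1.66*d^2 - 1.04*d + 4.01)^3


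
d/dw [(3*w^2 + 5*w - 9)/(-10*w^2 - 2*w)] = (22*w^2 - 90*w - 9)/(2*w^2*(25*w^2 + 10*w + 1))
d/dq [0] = 0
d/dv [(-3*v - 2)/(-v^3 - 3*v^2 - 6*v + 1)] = 3*(v^3 + 3*v^2 + 6*v - (3*v + 2)*(v^2 + 2*v + 2) - 1)/(v^3 + 3*v^2 + 6*v - 1)^2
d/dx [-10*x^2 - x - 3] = -20*x - 1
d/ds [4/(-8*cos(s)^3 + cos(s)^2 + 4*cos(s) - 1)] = 8*(-12*cos(s)^2 + cos(s) + 2)*sin(s)/(8*cos(s)^3 - cos(s)^2 - 4*cos(s) + 1)^2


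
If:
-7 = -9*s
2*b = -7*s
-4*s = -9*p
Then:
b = -49/18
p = 28/81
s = 7/9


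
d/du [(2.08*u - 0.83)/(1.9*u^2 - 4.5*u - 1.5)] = (-3.952*u^2 + 3.154*u - 6.855)/(3.61*u^4 - 17.1*u^3 + 14.55*u^2 + 13.5*u + 2.25)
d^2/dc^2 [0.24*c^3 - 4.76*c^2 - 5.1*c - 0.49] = 1.44*c - 9.52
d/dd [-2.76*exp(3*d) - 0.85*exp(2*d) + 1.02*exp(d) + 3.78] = (-8.28*exp(2*d) - 1.7*exp(d) + 1.02)*exp(d)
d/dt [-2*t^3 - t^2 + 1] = 2*t*(-3*t - 1)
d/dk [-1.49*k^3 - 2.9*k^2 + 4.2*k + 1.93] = -4.47*k^2 - 5.8*k + 4.2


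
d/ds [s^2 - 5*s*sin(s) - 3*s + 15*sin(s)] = -5*s*cos(s) + 2*s - 5*sin(s) + 15*cos(s) - 3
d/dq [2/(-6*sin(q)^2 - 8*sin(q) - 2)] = 2*(3*sin(q) + 2)*cos(q)/(3*sin(q)^2 + 4*sin(q) + 1)^2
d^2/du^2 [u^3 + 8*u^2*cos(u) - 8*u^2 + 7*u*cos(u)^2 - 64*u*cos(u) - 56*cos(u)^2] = -8*u^2*cos(u) - 32*u*sin(u) + 64*u*cos(u) - 14*u*cos(2*u) + 6*u + 128*sin(u) - 14*sin(2*u) + 16*cos(u) + 112*cos(2*u) - 16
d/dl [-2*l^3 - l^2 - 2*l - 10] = -6*l^2 - 2*l - 2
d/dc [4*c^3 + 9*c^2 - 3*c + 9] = 12*c^2 + 18*c - 3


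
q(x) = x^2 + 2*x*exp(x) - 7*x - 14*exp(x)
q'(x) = 2*x*exp(x) + 2*x - 12*exp(x) - 7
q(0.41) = -22.56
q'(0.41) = -23.03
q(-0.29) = -8.80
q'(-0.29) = -16.99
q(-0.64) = -3.17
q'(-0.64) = -15.28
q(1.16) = -44.03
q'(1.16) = -35.56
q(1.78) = -71.20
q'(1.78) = -53.49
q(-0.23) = -9.83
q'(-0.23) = -17.36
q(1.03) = -39.59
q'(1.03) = -32.78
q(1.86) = -75.60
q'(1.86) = -56.47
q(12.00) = 1627607.91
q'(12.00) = 1953074.50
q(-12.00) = 228.00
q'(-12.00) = -31.00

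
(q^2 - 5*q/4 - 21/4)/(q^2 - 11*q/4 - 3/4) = (4*q + 7)/(4*q + 1)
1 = 1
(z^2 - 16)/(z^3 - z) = (z^2 - 16)/(z^3 - z)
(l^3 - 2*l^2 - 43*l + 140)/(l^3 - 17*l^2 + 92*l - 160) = (l + 7)/(l - 8)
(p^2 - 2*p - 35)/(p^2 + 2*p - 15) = (p - 7)/(p - 3)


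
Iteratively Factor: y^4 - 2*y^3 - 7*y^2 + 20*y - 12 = (y - 1)*(y^3 - y^2 - 8*y + 12) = (y - 2)*(y - 1)*(y^2 + y - 6) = (y - 2)*(y - 1)*(y + 3)*(y - 2)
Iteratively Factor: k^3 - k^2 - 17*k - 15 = (k + 1)*(k^2 - 2*k - 15) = (k + 1)*(k + 3)*(k - 5)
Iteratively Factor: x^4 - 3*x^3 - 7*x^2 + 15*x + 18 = (x + 2)*(x^3 - 5*x^2 + 3*x + 9) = (x - 3)*(x + 2)*(x^2 - 2*x - 3) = (x - 3)*(x + 1)*(x + 2)*(x - 3)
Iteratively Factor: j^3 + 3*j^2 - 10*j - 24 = (j + 4)*(j^2 - j - 6) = (j - 3)*(j + 4)*(j + 2)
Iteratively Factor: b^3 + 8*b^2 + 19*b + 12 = (b + 4)*(b^2 + 4*b + 3) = (b + 1)*(b + 4)*(b + 3)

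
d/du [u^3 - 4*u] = 3*u^2 - 4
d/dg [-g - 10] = -1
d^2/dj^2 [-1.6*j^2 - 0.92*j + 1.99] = -3.20000000000000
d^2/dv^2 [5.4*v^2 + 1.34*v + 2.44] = 10.8000000000000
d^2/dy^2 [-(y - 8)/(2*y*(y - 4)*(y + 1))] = (-3*y^5 + 57*y^4 - 205*y^3 + 120*y^2 + 288*y + 128)/(y^3*(y^6 - 9*y^5 + 15*y^4 + 45*y^3 - 60*y^2 - 144*y - 64))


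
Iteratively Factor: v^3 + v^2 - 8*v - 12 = (v - 3)*(v^2 + 4*v + 4) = (v - 3)*(v + 2)*(v + 2)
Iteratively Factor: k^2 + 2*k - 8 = (k + 4)*(k - 2)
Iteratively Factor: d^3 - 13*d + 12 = (d - 1)*(d^2 + d - 12) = (d - 1)*(d + 4)*(d - 3)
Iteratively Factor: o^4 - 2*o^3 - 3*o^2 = (o - 3)*(o^3 + o^2) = (o - 3)*(o + 1)*(o^2) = o*(o - 3)*(o + 1)*(o)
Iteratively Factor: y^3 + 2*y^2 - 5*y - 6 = (y + 1)*(y^2 + y - 6) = (y + 1)*(y + 3)*(y - 2)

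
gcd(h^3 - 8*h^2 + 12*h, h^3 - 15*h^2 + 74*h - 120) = h - 6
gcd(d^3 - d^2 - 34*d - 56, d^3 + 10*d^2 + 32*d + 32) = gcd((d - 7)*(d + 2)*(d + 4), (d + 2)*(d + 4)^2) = d^2 + 6*d + 8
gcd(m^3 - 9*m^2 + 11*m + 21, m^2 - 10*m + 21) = m^2 - 10*m + 21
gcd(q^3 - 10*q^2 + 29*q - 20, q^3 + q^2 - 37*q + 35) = q^2 - 6*q + 5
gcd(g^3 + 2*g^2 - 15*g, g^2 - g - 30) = g + 5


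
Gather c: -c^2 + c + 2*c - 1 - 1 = -c^2 + 3*c - 2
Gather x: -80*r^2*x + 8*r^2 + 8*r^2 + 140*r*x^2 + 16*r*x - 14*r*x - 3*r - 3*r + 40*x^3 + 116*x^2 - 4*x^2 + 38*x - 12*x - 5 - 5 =16*r^2 - 6*r + 40*x^3 + x^2*(140*r + 112) + x*(-80*r^2 + 2*r + 26) - 10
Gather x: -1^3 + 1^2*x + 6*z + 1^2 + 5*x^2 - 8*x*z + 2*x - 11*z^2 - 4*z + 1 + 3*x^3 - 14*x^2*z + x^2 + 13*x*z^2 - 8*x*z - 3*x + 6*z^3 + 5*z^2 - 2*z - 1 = 3*x^3 + x^2*(6 - 14*z) + x*(13*z^2 - 16*z) + 6*z^3 - 6*z^2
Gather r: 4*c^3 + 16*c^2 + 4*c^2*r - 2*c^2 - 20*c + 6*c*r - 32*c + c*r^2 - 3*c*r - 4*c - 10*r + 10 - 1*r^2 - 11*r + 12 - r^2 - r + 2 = 4*c^3 + 14*c^2 - 56*c + r^2*(c - 2) + r*(4*c^2 + 3*c - 22) + 24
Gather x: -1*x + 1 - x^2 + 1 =-x^2 - x + 2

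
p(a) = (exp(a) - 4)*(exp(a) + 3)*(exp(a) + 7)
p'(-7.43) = -0.01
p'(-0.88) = -5.60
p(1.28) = -28.20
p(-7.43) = -84.01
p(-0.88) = -90.78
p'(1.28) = 226.47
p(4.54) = 873218.33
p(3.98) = 169360.30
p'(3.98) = 493182.12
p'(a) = (exp(a) - 4)*(exp(a) + 3)*exp(a) + (exp(a) - 4)*(exp(a) + 7)*exp(a) + (exp(a) + 3)*(exp(a) + 7)*exp(a)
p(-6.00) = -84.05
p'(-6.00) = -0.05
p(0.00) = -96.00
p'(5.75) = 94225339.45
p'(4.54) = 2570799.45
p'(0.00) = -4.00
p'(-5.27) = -0.10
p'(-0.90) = -5.54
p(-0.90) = -90.67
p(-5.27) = -84.10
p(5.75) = 31601814.28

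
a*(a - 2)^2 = a^3 - 4*a^2 + 4*a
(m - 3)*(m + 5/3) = m^2 - 4*m/3 - 5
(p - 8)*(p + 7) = p^2 - p - 56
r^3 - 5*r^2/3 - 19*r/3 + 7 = (r - 3)*(r - 1)*(r + 7/3)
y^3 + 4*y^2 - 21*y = y*(y - 3)*(y + 7)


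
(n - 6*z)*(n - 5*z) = n^2 - 11*n*z + 30*z^2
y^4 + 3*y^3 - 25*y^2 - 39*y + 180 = (y - 3)^2*(y + 4)*(y + 5)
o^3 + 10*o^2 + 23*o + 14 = (o + 1)*(o + 2)*(o + 7)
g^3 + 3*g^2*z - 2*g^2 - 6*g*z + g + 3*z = (g - 1)^2*(g + 3*z)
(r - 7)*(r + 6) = r^2 - r - 42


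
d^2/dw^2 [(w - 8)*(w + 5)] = 2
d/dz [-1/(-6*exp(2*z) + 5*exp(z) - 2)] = (5 - 12*exp(z))*exp(z)/(6*exp(2*z) - 5*exp(z) + 2)^2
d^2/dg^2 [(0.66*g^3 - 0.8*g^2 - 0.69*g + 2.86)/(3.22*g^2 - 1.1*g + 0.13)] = (1.4210854715202e-14*g^5 + 1.4210854715202e-14*g^4 - 18.930944*g^3 + 179.364744*g^2 - 58.980792*g + 4.302428)/(33.386248*g^6 - 34.21572*g^5 + 15.732276*g^4 - 4.09376*g^3 + 0.635154*g^2 - 0.05577*g + 0.002197)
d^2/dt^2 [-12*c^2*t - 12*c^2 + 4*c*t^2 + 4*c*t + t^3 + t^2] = 8*c + 6*t + 2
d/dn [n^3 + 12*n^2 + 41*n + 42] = 3*n^2 + 24*n + 41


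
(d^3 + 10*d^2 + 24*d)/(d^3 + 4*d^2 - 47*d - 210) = d*(d + 4)/(d^2 - 2*d - 35)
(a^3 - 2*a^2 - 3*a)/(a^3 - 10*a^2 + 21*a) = (a + 1)/(a - 7)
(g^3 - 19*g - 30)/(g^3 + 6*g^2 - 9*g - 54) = (g^2 - 3*g - 10)/(g^2 + 3*g - 18)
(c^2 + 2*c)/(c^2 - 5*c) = (c + 2)/(c - 5)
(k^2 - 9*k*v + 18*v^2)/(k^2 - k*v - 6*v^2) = (k - 6*v)/(k + 2*v)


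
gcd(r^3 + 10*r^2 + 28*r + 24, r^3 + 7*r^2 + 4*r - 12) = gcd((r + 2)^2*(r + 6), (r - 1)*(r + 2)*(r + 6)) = r^2 + 8*r + 12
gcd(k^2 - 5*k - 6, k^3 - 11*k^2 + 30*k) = k - 6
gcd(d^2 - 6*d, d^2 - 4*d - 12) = d - 6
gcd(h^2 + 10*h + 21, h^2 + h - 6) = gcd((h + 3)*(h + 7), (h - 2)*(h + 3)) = h + 3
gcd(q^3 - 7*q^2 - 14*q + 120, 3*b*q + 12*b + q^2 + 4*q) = q + 4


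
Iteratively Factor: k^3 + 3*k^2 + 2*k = (k + 1)*(k^2 + 2*k) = k*(k + 1)*(k + 2)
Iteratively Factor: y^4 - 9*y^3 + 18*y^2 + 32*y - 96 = (y - 4)*(y^3 - 5*y^2 - 2*y + 24) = (y - 4)*(y - 3)*(y^2 - 2*y - 8) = (y - 4)*(y - 3)*(y + 2)*(y - 4)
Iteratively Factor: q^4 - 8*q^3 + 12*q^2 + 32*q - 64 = (q - 2)*(q^3 - 6*q^2 + 32) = (q - 2)*(q + 2)*(q^2 - 8*q + 16) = (q - 4)*(q - 2)*(q + 2)*(q - 4)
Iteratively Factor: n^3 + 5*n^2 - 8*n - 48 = (n + 4)*(n^2 + n - 12) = (n - 3)*(n + 4)*(n + 4)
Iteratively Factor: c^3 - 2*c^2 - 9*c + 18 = (c - 3)*(c^2 + c - 6) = (c - 3)*(c - 2)*(c + 3)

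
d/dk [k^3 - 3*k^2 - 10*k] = 3*k^2 - 6*k - 10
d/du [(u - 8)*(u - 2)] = 2*u - 10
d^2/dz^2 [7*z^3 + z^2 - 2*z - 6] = 42*z + 2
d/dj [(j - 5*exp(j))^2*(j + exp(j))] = (j - 5*exp(j))*((j - 5*exp(j))*(exp(j) + 1) - 2*(j + exp(j))*(5*exp(j) - 1))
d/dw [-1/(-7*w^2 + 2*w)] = 2*(1 - 7*w)/(w^2*(7*w - 2)^2)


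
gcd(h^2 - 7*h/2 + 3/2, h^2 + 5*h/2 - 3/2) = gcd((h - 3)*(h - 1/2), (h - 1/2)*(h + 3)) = h - 1/2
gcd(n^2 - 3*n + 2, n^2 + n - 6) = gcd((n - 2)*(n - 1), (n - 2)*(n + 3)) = n - 2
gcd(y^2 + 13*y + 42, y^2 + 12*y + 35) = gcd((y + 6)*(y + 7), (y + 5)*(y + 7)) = y + 7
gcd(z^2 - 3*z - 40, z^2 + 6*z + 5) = z + 5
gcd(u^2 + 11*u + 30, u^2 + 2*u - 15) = u + 5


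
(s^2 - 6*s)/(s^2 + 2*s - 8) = s*(s - 6)/(s^2 + 2*s - 8)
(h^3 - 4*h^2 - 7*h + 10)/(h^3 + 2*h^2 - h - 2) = (h - 5)/(h + 1)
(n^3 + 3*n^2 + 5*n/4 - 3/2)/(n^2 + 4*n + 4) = (n^2 + n - 3/4)/(n + 2)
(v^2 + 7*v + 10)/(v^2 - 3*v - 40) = (v + 2)/(v - 8)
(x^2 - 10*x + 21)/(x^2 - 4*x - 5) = (-x^2 + 10*x - 21)/(-x^2 + 4*x + 5)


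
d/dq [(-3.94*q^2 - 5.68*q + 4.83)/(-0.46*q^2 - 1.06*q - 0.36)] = (1.5636*q^2 + 7.2804*q + 7.1646)/(0.2116*q^4 + 0.9752*q^3 + 1.4548*q^2 + 0.7632*q + 0.1296)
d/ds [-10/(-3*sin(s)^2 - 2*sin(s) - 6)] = -20*(3*sin(s) + 1)*cos(s)/(3*sin(s)^2 + 2*sin(s) + 6)^2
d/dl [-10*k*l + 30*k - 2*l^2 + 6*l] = -10*k - 4*l + 6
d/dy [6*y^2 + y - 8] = 12*y + 1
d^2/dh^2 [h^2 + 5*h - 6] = 2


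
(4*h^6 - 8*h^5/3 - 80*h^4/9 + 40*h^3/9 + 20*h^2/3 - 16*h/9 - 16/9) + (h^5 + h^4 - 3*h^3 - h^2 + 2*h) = 4*h^6 - 5*h^5/3 - 71*h^4/9 + 13*h^3/9 + 17*h^2/3 + 2*h/9 - 16/9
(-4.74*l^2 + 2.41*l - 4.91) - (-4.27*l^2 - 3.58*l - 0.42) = -0.470000000000001*l^2 + 5.99*l - 4.49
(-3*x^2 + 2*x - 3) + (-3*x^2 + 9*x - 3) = -6*x^2 + 11*x - 6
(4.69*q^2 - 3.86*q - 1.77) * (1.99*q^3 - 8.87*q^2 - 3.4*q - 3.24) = 9.3331*q^5 - 49.2817*q^4 + 14.7699*q^3 + 13.6283*q^2 + 18.5244*q + 5.7348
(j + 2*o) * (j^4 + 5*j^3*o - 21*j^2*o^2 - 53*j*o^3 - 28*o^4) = j^5 + 7*j^4*o - 11*j^3*o^2 - 95*j^2*o^3 - 134*j*o^4 - 56*o^5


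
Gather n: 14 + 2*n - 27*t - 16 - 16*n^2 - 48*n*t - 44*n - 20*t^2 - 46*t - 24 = -16*n^2 + n*(-48*t - 42) - 20*t^2 - 73*t - 26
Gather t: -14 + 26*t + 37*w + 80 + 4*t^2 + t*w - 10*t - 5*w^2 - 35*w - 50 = 4*t^2 + t*(w + 16) - 5*w^2 + 2*w + 16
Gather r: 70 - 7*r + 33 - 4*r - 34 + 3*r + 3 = 72 - 8*r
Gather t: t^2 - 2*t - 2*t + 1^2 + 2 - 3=t^2 - 4*t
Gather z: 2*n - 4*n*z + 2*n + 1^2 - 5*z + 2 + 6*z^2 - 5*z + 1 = 4*n + 6*z^2 + z*(-4*n - 10) + 4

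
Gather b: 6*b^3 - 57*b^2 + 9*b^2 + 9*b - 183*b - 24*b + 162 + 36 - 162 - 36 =6*b^3 - 48*b^2 - 198*b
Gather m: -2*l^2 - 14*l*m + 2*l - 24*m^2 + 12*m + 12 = -2*l^2 + 2*l - 24*m^2 + m*(12 - 14*l) + 12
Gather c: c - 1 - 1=c - 2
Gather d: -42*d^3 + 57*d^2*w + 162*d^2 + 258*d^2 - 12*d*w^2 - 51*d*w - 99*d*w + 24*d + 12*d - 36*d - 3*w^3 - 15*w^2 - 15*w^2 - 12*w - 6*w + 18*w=-42*d^3 + d^2*(57*w + 420) + d*(-12*w^2 - 150*w) - 3*w^3 - 30*w^2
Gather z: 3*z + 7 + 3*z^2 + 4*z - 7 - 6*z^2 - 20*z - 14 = -3*z^2 - 13*z - 14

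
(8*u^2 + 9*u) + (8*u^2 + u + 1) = 16*u^2 + 10*u + 1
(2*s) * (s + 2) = 2*s^2 + 4*s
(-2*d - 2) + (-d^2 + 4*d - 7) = -d^2 + 2*d - 9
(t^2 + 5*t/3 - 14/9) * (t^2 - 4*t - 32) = t^4 - 7*t^3/3 - 362*t^2/9 - 424*t/9 + 448/9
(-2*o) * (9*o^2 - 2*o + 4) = -18*o^3 + 4*o^2 - 8*o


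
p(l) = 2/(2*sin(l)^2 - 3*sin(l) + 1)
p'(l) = 2*(-4*sin(l)*cos(l) + 3*cos(l))/(2*sin(l)^2 - 3*sin(l) + 1)^2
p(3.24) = 1.52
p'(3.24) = -3.91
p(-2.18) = 0.42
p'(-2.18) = -0.31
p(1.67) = -410.82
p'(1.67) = 8193.39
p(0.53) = -365.49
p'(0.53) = 56352.66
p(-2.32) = 0.47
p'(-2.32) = -0.44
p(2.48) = -22.67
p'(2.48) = -110.02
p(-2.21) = 0.43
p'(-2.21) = -0.34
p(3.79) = 0.56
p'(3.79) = -0.69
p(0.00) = 2.00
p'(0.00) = 6.00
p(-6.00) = 6.29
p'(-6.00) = 35.77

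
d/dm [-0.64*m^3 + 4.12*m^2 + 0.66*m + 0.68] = -1.92*m^2 + 8.24*m + 0.66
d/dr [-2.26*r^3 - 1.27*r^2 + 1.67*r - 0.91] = -6.78*r^2 - 2.54*r + 1.67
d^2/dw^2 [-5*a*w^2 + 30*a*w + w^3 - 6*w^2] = -10*a + 6*w - 12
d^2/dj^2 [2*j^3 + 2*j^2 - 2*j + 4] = 12*j + 4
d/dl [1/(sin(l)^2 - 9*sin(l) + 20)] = (9 - 2*sin(l))*cos(l)/(sin(l)^2 - 9*sin(l) + 20)^2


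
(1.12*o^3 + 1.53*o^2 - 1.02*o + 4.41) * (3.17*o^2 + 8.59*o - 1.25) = 3.5504*o^5 + 14.4709*o^4 + 8.5093*o^3 + 3.3054*o^2 + 39.1569*o - 5.5125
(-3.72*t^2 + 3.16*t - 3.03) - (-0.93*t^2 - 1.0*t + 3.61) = -2.79*t^2 + 4.16*t - 6.64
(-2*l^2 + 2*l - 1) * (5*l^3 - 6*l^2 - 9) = -10*l^5 + 22*l^4 - 17*l^3 + 24*l^2 - 18*l + 9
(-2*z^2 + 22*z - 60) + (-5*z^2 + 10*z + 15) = -7*z^2 + 32*z - 45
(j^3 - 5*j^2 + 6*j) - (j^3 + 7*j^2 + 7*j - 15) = -12*j^2 - j + 15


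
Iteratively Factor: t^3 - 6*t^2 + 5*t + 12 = (t - 4)*(t^2 - 2*t - 3) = (t - 4)*(t - 3)*(t + 1)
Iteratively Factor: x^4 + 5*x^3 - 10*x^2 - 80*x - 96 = (x + 4)*(x^3 + x^2 - 14*x - 24) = (x + 3)*(x + 4)*(x^2 - 2*x - 8) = (x + 2)*(x + 3)*(x + 4)*(x - 4)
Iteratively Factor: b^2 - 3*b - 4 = (b + 1)*(b - 4)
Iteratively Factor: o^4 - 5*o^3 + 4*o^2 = (o)*(o^3 - 5*o^2 + 4*o) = o*(o - 1)*(o^2 - 4*o) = o^2*(o - 1)*(o - 4)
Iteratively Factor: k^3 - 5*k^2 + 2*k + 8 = (k - 4)*(k^2 - k - 2) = (k - 4)*(k + 1)*(k - 2)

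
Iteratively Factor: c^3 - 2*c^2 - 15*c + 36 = (c - 3)*(c^2 + c - 12) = (c - 3)*(c + 4)*(c - 3)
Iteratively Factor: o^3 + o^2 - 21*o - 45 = (o - 5)*(o^2 + 6*o + 9) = (o - 5)*(o + 3)*(o + 3)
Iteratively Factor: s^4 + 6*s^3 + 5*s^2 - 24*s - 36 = (s + 3)*(s^3 + 3*s^2 - 4*s - 12) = (s + 2)*(s + 3)*(s^2 + s - 6) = (s + 2)*(s + 3)^2*(s - 2)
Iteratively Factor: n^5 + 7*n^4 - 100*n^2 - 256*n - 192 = (n + 3)*(n^4 + 4*n^3 - 12*n^2 - 64*n - 64) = (n + 2)*(n + 3)*(n^3 + 2*n^2 - 16*n - 32) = (n + 2)^2*(n + 3)*(n^2 - 16) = (n - 4)*(n + 2)^2*(n + 3)*(n + 4)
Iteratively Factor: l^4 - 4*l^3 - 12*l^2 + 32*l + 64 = (l + 2)*(l^3 - 6*l^2 + 32) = (l + 2)^2*(l^2 - 8*l + 16) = (l - 4)*(l + 2)^2*(l - 4)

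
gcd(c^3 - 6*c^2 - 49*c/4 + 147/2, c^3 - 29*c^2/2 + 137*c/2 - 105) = c^2 - 19*c/2 + 21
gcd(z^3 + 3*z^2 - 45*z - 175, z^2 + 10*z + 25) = z^2 + 10*z + 25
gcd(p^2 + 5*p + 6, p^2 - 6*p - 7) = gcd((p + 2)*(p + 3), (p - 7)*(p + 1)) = 1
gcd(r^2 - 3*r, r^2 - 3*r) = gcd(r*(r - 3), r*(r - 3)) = r^2 - 3*r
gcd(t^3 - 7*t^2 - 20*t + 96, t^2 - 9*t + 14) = 1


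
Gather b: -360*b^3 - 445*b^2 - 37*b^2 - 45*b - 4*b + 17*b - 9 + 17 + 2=-360*b^3 - 482*b^2 - 32*b + 10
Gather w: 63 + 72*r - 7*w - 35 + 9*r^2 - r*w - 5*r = 9*r^2 + 67*r + w*(-r - 7) + 28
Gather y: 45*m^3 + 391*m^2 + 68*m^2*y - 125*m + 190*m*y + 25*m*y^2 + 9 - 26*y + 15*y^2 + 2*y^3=45*m^3 + 391*m^2 - 125*m + 2*y^3 + y^2*(25*m + 15) + y*(68*m^2 + 190*m - 26) + 9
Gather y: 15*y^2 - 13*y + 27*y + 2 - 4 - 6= 15*y^2 + 14*y - 8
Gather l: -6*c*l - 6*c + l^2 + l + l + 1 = -6*c + l^2 + l*(2 - 6*c) + 1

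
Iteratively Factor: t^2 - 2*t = (t - 2)*(t)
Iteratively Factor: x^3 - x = (x)*(x^2 - 1) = x*(x - 1)*(x + 1)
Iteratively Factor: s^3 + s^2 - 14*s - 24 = (s + 2)*(s^2 - s - 12) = (s - 4)*(s + 2)*(s + 3)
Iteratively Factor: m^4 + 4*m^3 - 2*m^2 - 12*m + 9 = (m - 1)*(m^3 + 5*m^2 + 3*m - 9) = (m - 1)^2*(m^2 + 6*m + 9) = (m - 1)^2*(m + 3)*(m + 3)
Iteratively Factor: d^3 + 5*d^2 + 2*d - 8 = (d + 4)*(d^2 + d - 2) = (d + 2)*(d + 4)*(d - 1)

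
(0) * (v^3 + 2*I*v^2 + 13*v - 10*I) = 0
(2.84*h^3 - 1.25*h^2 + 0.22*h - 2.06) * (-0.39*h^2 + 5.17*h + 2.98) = -1.1076*h^5 + 15.1703*h^4 + 1.9149*h^3 - 1.7842*h^2 - 9.9946*h - 6.1388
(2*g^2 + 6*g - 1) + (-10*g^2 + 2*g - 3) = -8*g^2 + 8*g - 4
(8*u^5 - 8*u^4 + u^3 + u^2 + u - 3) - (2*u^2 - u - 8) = 8*u^5 - 8*u^4 + u^3 - u^2 + 2*u + 5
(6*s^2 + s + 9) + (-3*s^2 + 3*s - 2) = 3*s^2 + 4*s + 7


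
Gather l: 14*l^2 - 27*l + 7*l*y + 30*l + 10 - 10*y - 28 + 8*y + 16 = 14*l^2 + l*(7*y + 3) - 2*y - 2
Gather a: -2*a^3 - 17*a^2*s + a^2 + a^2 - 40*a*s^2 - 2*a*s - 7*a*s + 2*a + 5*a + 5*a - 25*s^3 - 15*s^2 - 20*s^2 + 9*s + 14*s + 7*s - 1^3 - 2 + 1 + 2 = -2*a^3 + a^2*(2 - 17*s) + a*(-40*s^2 - 9*s + 12) - 25*s^3 - 35*s^2 + 30*s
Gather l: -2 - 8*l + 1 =-8*l - 1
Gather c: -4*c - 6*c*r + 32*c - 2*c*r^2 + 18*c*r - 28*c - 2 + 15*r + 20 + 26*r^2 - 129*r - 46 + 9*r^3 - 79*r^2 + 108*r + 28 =c*(-2*r^2 + 12*r) + 9*r^3 - 53*r^2 - 6*r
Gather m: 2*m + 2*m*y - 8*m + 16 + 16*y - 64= m*(2*y - 6) + 16*y - 48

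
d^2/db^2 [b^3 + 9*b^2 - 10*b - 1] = 6*b + 18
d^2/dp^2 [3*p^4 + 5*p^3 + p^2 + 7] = 36*p^2 + 30*p + 2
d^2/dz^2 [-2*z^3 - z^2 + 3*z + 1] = -12*z - 2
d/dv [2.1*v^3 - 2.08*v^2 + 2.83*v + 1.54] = 6.3*v^2 - 4.16*v + 2.83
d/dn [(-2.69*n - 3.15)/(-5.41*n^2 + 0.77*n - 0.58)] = (-14.5529*n^2 - 34.083*n + 3.9857)/(29.2681*n^4 - 8.3314*n^3 + 6.8685*n^2 - 0.8932*n + 0.3364)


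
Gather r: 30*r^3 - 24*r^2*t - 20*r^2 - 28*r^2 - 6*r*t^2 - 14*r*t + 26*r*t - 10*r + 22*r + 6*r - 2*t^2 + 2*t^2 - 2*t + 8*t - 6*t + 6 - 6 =30*r^3 + r^2*(-24*t - 48) + r*(-6*t^2 + 12*t + 18)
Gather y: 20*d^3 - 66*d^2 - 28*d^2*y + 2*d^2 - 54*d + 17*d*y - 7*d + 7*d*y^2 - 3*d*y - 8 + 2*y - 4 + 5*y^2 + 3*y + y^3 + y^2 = 20*d^3 - 64*d^2 - 61*d + y^3 + y^2*(7*d + 6) + y*(-28*d^2 + 14*d + 5) - 12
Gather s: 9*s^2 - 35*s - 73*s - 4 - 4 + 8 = 9*s^2 - 108*s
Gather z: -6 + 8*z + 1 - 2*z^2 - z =-2*z^2 + 7*z - 5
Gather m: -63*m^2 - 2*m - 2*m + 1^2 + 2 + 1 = -63*m^2 - 4*m + 4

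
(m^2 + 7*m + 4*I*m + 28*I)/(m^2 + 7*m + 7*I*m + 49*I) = (m + 4*I)/(m + 7*I)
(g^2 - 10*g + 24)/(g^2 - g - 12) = (g - 6)/(g + 3)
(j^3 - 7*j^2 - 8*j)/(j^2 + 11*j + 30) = j*(j^2 - 7*j - 8)/(j^2 + 11*j + 30)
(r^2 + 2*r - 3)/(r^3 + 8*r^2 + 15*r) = (r - 1)/(r*(r + 5))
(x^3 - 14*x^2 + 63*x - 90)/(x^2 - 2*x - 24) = (x^2 - 8*x + 15)/(x + 4)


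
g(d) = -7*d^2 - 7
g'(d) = -14*d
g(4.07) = -122.95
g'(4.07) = -56.98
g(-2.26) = -42.75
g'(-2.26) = 31.64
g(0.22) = -7.34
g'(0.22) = -3.08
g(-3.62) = -98.73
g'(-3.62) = 50.68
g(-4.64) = -157.71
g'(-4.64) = 64.96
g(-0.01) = -7.00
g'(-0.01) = 0.14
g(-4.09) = -124.10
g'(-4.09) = 57.26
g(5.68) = -232.84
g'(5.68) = -79.52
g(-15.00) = -1582.00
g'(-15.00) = 210.00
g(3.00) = -70.00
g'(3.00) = -42.00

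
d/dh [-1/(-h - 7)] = -1/(h + 7)^2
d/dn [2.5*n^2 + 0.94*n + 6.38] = 5.0*n + 0.94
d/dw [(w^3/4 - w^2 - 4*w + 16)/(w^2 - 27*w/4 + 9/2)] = 2*(2*w^4 - 27*w^3 + 113*w^2 - 328*w + 720)/(16*w^4 - 216*w^3 + 873*w^2 - 972*w + 324)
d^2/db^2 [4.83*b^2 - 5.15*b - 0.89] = 9.66000000000000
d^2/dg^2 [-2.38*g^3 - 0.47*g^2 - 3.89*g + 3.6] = -14.28*g - 0.94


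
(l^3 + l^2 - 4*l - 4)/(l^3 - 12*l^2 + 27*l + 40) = (l^2 - 4)/(l^2 - 13*l + 40)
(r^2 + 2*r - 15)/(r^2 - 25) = (r - 3)/(r - 5)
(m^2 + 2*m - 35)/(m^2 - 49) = (m - 5)/(m - 7)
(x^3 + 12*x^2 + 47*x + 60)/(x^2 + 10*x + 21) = (x^2 + 9*x + 20)/(x + 7)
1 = 1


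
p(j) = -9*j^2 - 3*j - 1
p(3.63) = -130.48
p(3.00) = -91.00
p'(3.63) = -68.34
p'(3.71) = -69.78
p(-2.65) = -56.25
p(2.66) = -72.66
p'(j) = -18*j - 3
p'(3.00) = -57.00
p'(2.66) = -50.88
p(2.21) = -51.59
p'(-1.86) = 30.48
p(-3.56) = -104.38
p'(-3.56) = 61.08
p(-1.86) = -26.56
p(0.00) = -1.00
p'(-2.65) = 44.70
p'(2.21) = -42.78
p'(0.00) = -3.00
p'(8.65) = -158.70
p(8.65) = -700.35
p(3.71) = -136.01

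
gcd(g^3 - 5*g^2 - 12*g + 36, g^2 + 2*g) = 1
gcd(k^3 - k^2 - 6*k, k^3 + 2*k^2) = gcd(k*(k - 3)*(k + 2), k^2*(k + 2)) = k^2 + 2*k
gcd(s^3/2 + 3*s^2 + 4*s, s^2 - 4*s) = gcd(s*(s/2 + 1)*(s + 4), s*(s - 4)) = s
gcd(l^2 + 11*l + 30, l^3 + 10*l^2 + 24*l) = l + 6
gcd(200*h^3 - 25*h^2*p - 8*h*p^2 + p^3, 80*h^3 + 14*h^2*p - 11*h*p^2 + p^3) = 40*h^2 - 13*h*p + p^2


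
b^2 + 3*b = b*(b + 3)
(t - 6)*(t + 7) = t^2 + t - 42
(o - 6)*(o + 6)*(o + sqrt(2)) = o^3 + sqrt(2)*o^2 - 36*o - 36*sqrt(2)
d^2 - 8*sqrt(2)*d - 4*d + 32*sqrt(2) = (d - 4)*(d - 8*sqrt(2))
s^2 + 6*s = s*(s + 6)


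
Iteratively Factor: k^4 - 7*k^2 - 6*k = (k + 2)*(k^3 - 2*k^2 - 3*k) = (k - 3)*(k + 2)*(k^2 + k) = k*(k - 3)*(k + 2)*(k + 1)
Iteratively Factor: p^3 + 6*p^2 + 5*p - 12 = (p + 4)*(p^2 + 2*p - 3) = (p - 1)*(p + 4)*(p + 3)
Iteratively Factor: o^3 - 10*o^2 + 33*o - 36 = (o - 3)*(o^2 - 7*o + 12) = (o - 4)*(o - 3)*(o - 3)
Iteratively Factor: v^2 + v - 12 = (v - 3)*(v + 4)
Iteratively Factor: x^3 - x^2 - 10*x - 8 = (x + 2)*(x^2 - 3*x - 4) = (x + 1)*(x + 2)*(x - 4)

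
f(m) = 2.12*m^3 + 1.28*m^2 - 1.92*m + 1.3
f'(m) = 6.36*m^2 + 2.56*m - 1.92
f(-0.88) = 2.54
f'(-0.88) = 0.75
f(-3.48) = -65.86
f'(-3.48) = 66.19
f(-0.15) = 1.61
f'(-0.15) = -2.16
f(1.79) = 14.12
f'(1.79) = 23.04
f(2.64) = 44.16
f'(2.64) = 49.17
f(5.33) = 348.44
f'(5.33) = 192.41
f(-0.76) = 2.57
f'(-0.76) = -0.19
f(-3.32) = -55.80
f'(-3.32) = 59.68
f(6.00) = 493.78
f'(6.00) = 242.40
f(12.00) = 3825.94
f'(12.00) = 944.64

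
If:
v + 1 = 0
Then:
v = -1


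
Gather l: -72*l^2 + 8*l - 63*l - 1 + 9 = -72*l^2 - 55*l + 8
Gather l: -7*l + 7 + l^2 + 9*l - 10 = l^2 + 2*l - 3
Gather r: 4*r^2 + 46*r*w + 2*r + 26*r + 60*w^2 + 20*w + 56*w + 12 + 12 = 4*r^2 + r*(46*w + 28) + 60*w^2 + 76*w + 24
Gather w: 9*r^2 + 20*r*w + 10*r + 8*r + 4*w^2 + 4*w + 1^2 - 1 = 9*r^2 + 18*r + 4*w^2 + w*(20*r + 4)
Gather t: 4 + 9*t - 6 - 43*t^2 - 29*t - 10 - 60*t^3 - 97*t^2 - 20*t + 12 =-60*t^3 - 140*t^2 - 40*t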